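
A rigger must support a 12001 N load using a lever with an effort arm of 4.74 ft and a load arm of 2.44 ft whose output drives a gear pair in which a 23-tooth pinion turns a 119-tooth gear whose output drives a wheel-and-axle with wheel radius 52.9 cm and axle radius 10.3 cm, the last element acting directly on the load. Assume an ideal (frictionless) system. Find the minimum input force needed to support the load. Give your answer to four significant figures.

232.5 N

Lever MA = effort arm / load arm = 4.74/2.44 = 1.9426.
Gear pair MA = 119/23 = 5.1739.
Wheel-and-axle MA = R/r = 52.9/10.3 = 5.1359.
Combined ideal MA = 1.9426 × 5.1739 × 5.1359 = 51.621.
Effort = load / MA = 12001 / 51.621 = 232.48 N.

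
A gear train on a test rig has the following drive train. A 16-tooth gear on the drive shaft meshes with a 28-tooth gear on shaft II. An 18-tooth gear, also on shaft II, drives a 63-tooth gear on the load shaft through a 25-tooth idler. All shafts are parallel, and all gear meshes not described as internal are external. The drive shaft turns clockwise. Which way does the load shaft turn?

counterclockwise

the drive shaft → shaft II: external mesh, 1 reversal → CCW.
shaft II → the load shaft: driver → idler → driven is 2 external meshes, 2 reversals → CCW.
3 reversals in total — an odd number — so the load shaft turns opposite to the drive shaft.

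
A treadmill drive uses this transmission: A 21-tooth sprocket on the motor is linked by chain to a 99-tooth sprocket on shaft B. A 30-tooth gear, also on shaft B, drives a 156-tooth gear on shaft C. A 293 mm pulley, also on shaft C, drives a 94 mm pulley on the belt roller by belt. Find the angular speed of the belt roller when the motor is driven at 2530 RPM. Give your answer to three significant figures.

the motor → shaft B (chain, 99/21): 2530 ÷ 4.7143 = 536.67 RPM
shaft B → shaft C (gear mesh, 156/30): 536.67 ÷ 5.2 = 103.21 RPM
shaft C → the belt roller (belt, 94/293): 103.21 ÷ 0.32082 = 321.69 RPM

322 RPM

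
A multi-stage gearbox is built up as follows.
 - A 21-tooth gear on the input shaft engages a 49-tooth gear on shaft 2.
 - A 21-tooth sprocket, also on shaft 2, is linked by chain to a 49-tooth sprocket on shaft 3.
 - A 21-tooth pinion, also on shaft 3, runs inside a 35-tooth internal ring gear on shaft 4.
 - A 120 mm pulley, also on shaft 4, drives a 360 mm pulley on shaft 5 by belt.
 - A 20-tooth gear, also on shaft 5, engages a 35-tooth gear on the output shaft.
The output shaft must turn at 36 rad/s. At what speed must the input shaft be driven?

Overall ratio R = 2.3333 × 2.3333 × 1.6667 × 3 × 1.75 = 47.639.
Required input speed = output speed × R = 36 × 47.639 = 1715 rad/s.

1715 rad/s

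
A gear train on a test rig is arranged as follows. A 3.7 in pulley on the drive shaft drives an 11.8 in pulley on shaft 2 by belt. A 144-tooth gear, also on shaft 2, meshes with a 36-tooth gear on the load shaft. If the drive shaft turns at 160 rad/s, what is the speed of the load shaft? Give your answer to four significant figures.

Belt: ratio = 11.8/3.7 = 3.1892, so shaft 2 turns at 160 / 3.1892 = 50.169 rad/s.
Gear mesh: ratio = 36/144 = 0.25, so the load shaft turns at 50.169 / 0.25 = 200.68 rad/s.

200.7 rad/s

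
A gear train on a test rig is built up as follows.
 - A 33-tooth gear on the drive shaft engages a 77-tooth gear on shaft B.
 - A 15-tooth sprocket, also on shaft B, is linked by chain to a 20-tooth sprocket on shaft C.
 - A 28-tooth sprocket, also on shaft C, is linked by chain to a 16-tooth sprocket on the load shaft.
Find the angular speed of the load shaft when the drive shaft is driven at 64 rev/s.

36 rev/s

the drive shaft → shaft B (gear mesh, 77/33): 64 ÷ 2.3333 = 27.429 rev/s
shaft B → shaft C (chain, 20/15): 27.429 ÷ 1.3333 = 20.571 rev/s
shaft C → the load shaft (chain, 16/28): 20.571 ÷ 0.57143 = 36 rev/s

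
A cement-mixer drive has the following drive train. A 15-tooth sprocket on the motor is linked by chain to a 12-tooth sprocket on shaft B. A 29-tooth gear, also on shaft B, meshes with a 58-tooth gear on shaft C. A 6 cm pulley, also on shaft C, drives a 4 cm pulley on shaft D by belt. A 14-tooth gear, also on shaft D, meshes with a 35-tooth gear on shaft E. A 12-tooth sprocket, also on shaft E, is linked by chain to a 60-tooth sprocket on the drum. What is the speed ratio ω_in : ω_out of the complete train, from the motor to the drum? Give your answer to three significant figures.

Each stage contributes driven/driver: chain 12/15 = 0.8, gear mesh 58/29 = 2, belt 4/6 = 0.66667, gear mesh 35/14 = 2.5, chain 60/12 = 5.
Overall: 0.8 × 2 × 0.66667 × 2.5 × 5 = 13.333.

13.3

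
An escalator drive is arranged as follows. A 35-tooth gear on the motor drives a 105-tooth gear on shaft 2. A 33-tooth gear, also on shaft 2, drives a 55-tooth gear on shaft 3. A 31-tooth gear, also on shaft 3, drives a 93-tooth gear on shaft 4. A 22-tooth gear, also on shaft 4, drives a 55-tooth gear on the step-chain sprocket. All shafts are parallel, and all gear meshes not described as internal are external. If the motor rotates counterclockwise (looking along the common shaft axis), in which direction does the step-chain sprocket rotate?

counterclockwise

the motor → shaft 2: external mesh, 1 reversal → CW.
shaft 2 → shaft 3: external mesh, 1 reversal → CCW.
shaft 3 → shaft 4: external mesh, 1 reversal → CW.
shaft 4 → the step-chain sprocket: external mesh, 1 reversal → CCW.
4 reversals in total — an even number — so the step-chain sprocket turns the same way as the motor.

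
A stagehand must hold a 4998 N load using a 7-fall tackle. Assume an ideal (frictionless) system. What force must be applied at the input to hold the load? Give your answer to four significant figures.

714.0 N

Block-and-tackle MA = number of supporting rope parts = 7.
Effort = load / MA = 4998 / 7 = 714 N.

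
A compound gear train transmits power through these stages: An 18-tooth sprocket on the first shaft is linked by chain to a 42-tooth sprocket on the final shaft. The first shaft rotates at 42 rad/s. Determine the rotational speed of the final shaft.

18 rad/s

Chain: ratio = 42/18 = 2.3333, so the final shaft turns at 42 / 2.3333 = 18 rad/s.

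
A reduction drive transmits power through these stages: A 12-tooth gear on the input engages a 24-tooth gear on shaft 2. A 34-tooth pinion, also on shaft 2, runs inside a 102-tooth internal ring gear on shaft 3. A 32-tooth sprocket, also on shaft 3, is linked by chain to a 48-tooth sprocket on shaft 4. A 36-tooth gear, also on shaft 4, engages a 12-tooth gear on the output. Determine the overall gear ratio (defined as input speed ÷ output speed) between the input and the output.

Each stage contributes driven/driver: gear mesh 24/12 = 2, internal gear 102/34 = 3, chain 48/32 = 1.5, gear mesh 12/36 = 0.33333.
Overall: 2 × 3 × 1.5 × 0.33333 = 3.

3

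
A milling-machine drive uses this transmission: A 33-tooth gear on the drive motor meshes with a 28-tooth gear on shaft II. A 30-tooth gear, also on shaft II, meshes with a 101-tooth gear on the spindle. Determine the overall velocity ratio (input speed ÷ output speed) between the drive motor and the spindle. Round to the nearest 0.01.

Each stage contributes driven/driver: gear mesh 28/33 = 0.84848, gear mesh 101/30 = 3.3667.
Overall: 0.84848 × 3.3667 = 2.8566.

2.86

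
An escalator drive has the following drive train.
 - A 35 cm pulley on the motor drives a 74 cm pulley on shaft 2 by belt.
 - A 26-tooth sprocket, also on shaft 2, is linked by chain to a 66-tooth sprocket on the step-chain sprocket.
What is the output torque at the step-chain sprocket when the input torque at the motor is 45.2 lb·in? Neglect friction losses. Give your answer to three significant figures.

243 lb·in

belt 74/35 = 2.1143 → τ = 45.2·2.1143 = 95.566 lb·in
chain 66/26 = 2.5385 → τ = 95.566·2.5385 = 242.59 lb·in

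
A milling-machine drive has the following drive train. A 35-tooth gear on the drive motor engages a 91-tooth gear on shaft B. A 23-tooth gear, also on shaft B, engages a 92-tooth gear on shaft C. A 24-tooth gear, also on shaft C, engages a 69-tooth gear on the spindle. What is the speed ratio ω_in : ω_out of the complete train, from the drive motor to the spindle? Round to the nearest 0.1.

29.9

Each stage contributes driven/driver: gear mesh 91/35 = 2.6, gear mesh 92/23 = 4, gear mesh 69/24 = 2.875.
Overall: 2.6 × 4 × 2.875 = 29.9.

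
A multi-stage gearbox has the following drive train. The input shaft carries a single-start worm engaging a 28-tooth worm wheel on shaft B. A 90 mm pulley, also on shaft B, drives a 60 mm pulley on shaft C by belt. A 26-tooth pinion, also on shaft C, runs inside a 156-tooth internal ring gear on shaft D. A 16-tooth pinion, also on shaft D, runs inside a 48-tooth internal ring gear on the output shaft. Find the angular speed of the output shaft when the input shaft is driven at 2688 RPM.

Worm: ratio = 28/1 = 28, so shaft B turns at 2688 / 28 = 96 RPM.
Belt: ratio = 60/90 = 0.66667, so shaft C turns at 96 / 0.66667 = 144 RPM.
Internal gear: ratio = 156/26 = 6, so shaft D turns at 144 / 6 = 24 RPM.
Internal gear: ratio = 48/16 = 3, so the output shaft turns at 24 / 3 = 8 RPM.

8 RPM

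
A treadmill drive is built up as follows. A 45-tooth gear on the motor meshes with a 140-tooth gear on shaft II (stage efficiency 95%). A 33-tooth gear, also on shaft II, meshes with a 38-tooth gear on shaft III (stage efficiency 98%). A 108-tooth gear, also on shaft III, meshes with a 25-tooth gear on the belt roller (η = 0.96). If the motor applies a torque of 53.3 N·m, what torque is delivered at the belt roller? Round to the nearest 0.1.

39.5 N·m

After the gear mesh (140/45): 53.3 × 3.1111 × 0.95 = 157.53 N·m
After the gear mesh (38/33): 157.53 × 1.1515 × 0.98 = 177.77 N·m
After the gear mesh (25/108): 177.77 × 0.23148 × 0.96 = 39.505 N·m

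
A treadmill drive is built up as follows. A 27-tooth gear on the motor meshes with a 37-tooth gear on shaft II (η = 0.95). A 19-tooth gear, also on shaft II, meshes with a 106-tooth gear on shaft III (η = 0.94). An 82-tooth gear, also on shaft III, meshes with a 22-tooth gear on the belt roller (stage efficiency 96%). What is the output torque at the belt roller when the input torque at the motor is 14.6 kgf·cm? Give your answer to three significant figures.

25.7 kgf·cm

After the gear mesh (37/27): 14.6 × 1.3704 × 0.95 = 19.007 kgf·cm
After the gear mesh (106/19): 19.007 × 5.5789 × 0.94 = 99.677 kgf·cm
After the gear mesh (22/82): 99.677 × 0.26829 × 0.96 = 25.673 kgf·cm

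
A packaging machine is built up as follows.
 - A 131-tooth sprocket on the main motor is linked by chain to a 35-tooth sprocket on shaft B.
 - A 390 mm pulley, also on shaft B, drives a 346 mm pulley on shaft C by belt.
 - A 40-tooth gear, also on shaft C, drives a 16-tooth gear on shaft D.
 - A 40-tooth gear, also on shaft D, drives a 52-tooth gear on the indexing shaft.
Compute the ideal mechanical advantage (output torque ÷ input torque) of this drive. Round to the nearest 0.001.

0.123

Each stage contributes driven/driver: chain 35/131 = 0.26718, belt 346/390 = 0.88718, gear mesh 16/40 = 0.4, gear mesh 52/40 = 1.3.
Overall: 0.26718 × 0.88718 × 0.4 × 1.3 = 0.12326.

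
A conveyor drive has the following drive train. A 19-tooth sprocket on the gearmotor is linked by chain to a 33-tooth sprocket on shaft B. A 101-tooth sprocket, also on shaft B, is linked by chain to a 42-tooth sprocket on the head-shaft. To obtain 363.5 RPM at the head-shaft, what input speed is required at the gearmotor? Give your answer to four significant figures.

Overall ratio R = 1.7368 × 0.41584 = 0.72225.
Required input speed = output speed × R = 363.5 × 0.72225 = 262.54 RPM.

262.5 RPM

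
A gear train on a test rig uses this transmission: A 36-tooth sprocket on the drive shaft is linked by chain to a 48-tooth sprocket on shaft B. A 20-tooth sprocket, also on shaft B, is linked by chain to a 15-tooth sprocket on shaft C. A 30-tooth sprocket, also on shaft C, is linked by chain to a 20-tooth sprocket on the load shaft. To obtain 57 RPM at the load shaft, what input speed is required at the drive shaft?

38 RPM

Overall ratio R = 1.3333 × 0.75 × 0.66667 = 0.66667.
Required input speed = output speed × R = 57 × 0.66667 = 38 RPM.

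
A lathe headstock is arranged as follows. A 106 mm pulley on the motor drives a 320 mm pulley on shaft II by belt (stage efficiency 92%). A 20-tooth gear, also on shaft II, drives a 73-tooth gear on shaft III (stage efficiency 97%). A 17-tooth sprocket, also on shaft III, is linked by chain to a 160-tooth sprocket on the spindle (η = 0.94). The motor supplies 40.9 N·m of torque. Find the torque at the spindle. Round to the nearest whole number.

3558 N·m

After the belt (320/106): 40.9 × 3.0189 × 0.92 = 113.59 N·m
After the gear mesh (73/20): 113.59 × 3.65 × 0.97 = 402.18 N·m
After the chain (160/17): 402.18 × 9.4118 × 0.94 = 3558.1 N·m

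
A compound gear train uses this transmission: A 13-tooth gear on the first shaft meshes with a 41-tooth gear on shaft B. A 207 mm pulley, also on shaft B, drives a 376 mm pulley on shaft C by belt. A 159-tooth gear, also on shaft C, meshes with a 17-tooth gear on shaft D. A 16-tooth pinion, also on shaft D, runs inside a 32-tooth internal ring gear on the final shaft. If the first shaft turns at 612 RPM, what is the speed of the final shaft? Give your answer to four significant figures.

499.6 RPM

the first shaft → shaft B (gear mesh, 41/13): 612 ÷ 3.1538 = 194.05 RPM
shaft B → shaft C (belt, 376/207): 194.05 ÷ 1.8164 = 106.83 RPM
shaft C → shaft D (gear mesh, 17/159): 106.83 ÷ 0.10692 = 999.18 RPM
shaft D → the final shaft (internal gear, 32/16): 999.18 ÷ 2 = 499.59 RPM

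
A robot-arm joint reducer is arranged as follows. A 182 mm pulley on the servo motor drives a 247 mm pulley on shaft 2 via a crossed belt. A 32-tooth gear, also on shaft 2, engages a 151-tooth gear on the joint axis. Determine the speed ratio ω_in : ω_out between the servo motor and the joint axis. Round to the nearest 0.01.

6.40

Each stage contributes driven/driver: belt 247/182 = 1.3571, gear mesh 151/32 = 4.7188.
Overall: 1.3571 × 4.7188 = 6.404.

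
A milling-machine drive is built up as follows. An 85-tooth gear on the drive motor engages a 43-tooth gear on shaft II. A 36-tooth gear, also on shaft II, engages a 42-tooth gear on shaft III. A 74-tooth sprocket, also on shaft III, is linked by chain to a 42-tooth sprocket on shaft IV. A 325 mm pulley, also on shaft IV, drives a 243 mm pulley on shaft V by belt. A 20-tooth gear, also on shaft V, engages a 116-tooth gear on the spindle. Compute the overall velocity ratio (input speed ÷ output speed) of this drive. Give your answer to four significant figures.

Each stage contributes driven/driver: gear mesh 43/85 = 0.50588, gear mesh 42/36 = 1.1667, chain 42/74 = 0.56757, belt 243/325 = 0.74769, gear mesh 116/20 = 5.8.
Overall: 0.50588 × 1.1667 × 0.56757 × 0.74769 × 5.8 = 1.4527.

1.453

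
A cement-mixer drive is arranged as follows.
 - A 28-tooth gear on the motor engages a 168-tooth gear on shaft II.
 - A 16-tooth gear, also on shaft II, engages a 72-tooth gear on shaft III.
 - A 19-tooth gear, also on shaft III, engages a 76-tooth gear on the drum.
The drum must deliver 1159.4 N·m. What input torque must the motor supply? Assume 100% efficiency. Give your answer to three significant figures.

10.7 N·m

Overall ratio R = 6 × 4.5 × 4 = 108.
Input torque = output torque / R = 1159.4 / 108 = 10.735 N·m.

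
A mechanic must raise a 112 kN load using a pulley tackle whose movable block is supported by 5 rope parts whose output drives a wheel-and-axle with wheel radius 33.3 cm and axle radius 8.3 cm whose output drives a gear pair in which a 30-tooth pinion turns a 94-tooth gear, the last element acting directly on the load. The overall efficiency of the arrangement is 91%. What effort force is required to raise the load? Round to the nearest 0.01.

Block-and-tackle MA = number of supporting rope parts = 5.
Wheel-and-axle MA = R/r = 33.3/8.3 = 4.012.
Gear pair MA = 94/30 = 3.1333.
Combined ideal MA = 5 × 4.012 × 3.1333 = 62.855.
Actual MA = 62.855 × 0.91 = 57.198.
Effort = load / actual MA = 112 / 57.198 = 1.9581 kN.

1.96 kN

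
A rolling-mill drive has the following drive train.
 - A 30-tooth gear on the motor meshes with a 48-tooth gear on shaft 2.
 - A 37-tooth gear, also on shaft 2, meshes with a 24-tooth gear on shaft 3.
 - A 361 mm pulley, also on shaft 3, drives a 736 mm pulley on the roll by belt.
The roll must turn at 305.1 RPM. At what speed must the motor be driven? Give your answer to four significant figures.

645.6 RPM

Overall ratio R = 1.6 × 0.64865 × 2.0388 = 2.1159.
Required input speed = output speed × R = 305.1 × 2.1159 = 645.57 RPM.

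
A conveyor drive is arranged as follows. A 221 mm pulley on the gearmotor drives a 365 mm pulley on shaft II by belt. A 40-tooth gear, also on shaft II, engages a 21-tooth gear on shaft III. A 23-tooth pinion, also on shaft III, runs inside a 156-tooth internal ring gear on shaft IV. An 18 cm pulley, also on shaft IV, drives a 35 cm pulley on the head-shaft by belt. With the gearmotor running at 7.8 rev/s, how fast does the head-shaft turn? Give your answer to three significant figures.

0.682 rev/s

belt 365/221 = 1.6516 → 7.8/1.6516 = 4.7227 rev/s
gear mesh 21/40 = 0.525 → 4.7227/0.525 = 8.9957 rev/s
internal gear 156/23 = 6.7826 → 8.9957/6.7826 = 1.3263 rev/s
belt 35/18 = 1.9444 → 1.3263/1.9444 = 0.68209 rev/s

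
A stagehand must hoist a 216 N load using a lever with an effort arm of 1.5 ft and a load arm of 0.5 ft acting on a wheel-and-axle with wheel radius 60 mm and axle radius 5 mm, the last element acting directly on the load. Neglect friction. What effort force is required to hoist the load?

Lever MA = effort arm / load arm = 1.5/0.5 = 3.
Wheel-and-axle MA = R/r = 60/5 = 12.
Combined ideal MA = 3 × 12 = 36.
Effort = load / MA = 216 / 36 = 6 N.

6 N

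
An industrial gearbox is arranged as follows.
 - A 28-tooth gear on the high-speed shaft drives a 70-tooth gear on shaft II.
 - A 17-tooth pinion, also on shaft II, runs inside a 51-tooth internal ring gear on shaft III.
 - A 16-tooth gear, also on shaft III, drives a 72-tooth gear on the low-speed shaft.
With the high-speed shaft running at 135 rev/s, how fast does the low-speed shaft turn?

Gear mesh: ratio = 70/28 = 2.5, so shaft II turns at 135 / 2.5 = 54 rev/s.
Internal gear: ratio = 51/17 = 3, so shaft III turns at 54 / 3 = 18 rev/s.
Gear mesh: ratio = 72/16 = 4.5, so the low-speed shaft turns at 18 / 4.5 = 4 rev/s.

4 rev/s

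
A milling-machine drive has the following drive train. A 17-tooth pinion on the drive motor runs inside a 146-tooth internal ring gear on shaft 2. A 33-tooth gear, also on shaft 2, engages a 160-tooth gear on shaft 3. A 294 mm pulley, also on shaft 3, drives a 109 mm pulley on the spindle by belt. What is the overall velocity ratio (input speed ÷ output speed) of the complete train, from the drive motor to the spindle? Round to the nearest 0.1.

Each stage contributes driven/driver: internal gear 146/17 = 8.5882, gear mesh 160/33 = 4.8485, belt 109/294 = 0.37075.
Overall: 8.5882 × 4.8485 × 0.37075 = 15.438.

15.4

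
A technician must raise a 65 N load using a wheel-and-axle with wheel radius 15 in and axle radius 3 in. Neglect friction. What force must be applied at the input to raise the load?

13 N

Wheel-and-axle MA = R/r = 15/3 = 5.
Effort = load / MA = 65 / 5 = 13 N.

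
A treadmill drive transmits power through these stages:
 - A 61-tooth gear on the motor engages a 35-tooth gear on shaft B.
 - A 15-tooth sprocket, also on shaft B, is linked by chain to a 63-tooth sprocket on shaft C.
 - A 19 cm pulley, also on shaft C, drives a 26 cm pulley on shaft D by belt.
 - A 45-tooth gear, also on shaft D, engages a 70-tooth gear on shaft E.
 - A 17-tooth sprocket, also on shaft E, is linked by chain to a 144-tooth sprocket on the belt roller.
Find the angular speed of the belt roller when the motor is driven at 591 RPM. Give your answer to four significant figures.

13.60 RPM

Gear mesh: ratio = 35/61 = 0.57377, so shaft B turns at 591 / 0.57377 = 1030 RPM.
Chain: ratio = 63/15 = 4.2, so shaft C turns at 1030 / 4.2 = 245.24 RPM.
Belt: ratio = 26/19 = 1.3684, so shaft D turns at 245.24 / 1.3684 = 179.22 RPM.
Gear mesh: ratio = 70/45 = 1.5556, so shaft E turns at 179.22 / 1.5556 = 115.21 RPM.
Chain: ratio = 144/17 = 8.4706, so the belt roller turns at 115.21 / 8.4706 = 13.601 RPM.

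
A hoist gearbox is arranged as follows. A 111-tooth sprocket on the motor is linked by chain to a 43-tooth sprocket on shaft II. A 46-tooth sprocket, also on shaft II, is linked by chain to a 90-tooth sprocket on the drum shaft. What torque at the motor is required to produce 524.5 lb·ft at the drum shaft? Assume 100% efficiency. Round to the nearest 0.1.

Overall ratio R = 0.38739 × 1.9565 = 0.75793.
Input torque = output torque / R = 524.5 / 0.75793 = 692.01 lb·ft.

692.0 lb·ft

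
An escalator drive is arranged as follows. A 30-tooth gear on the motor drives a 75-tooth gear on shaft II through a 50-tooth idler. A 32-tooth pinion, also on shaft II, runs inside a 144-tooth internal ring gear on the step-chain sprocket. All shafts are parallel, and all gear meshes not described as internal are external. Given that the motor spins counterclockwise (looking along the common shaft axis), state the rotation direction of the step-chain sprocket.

the motor → shaft II: driver → idler → driven is 2 external meshes, 2 reversals → CCW.
shaft II → the step-chain sprocket: internal mesh, same direction → CCW.
2 reversals in total — an even number — so the step-chain sprocket turns the same way as the motor.

counterclockwise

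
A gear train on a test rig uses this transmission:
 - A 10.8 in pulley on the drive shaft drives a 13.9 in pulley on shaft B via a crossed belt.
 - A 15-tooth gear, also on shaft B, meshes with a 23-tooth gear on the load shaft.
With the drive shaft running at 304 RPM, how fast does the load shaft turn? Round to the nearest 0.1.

154.0 RPM

the drive shaft → shaft B (belt, 13.9/10.8): 304 ÷ 1.287 = 236.2 RPM
shaft B → the load shaft (gear mesh, 23/15): 236.2 ÷ 1.5333 = 154.04 RPM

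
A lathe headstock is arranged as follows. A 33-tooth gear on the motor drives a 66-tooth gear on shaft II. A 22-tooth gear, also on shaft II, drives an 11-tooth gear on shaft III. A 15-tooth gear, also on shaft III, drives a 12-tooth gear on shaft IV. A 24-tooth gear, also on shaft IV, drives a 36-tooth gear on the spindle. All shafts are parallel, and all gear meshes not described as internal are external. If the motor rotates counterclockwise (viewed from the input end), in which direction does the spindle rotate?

counterclockwise

the motor → shaft II: external mesh, 1 reversal → CW.
shaft II → shaft III: external mesh, 1 reversal → CCW.
shaft III → shaft IV: external mesh, 1 reversal → CW.
shaft IV → the spindle: external mesh, 1 reversal → CCW.
4 reversals in total — an even number — so the spindle turns the same way as the motor.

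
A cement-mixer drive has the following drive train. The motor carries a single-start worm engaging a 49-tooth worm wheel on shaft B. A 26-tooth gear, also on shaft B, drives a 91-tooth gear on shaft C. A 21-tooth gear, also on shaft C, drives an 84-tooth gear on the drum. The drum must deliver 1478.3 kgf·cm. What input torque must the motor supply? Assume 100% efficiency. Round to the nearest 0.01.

Overall ratio R = 49 × 3.5 × 4 = 686.
Input torque = output torque / R = 1478.3 / 686 = 2.155 kgf·cm.

2.15 kgf·cm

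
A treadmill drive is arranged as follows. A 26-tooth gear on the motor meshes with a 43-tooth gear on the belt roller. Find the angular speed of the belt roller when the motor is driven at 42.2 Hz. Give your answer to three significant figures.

the motor → the belt roller (gear mesh, 43/26): 42.2 ÷ 1.6538 = 25.516 Hz

25.5 Hz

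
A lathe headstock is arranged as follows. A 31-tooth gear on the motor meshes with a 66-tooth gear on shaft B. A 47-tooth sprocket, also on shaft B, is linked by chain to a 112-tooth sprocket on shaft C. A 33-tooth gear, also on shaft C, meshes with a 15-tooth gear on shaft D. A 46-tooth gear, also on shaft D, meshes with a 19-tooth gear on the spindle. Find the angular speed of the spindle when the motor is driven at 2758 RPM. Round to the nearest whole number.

gear mesh 66/31 = 2.129 → 2758/2.129 = 1295.4 RPM
chain 112/47 = 2.383 → 1295.4/2.383 = 543.62 RPM
gear mesh 15/33 = 0.45455 → 543.62/0.45455 = 1196 RPM
gear mesh 19/46 = 0.41304 → 1196/0.41304 = 2895.5 RPM

2895 RPM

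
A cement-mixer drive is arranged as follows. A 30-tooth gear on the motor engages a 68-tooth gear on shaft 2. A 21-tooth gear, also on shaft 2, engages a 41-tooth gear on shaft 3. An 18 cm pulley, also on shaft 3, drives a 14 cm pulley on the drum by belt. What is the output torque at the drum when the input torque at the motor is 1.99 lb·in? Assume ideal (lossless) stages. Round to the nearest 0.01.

After the gear mesh (68/30): 1.99 × 2.2667 = 4.5107 lb·in
After the gear mesh (41/21): 4.5107 × 1.9524 = 8.8065 lb·in
After the belt (14/18): 8.8065 × 0.77778 = 6.8495 lb·in

6.85 lb·in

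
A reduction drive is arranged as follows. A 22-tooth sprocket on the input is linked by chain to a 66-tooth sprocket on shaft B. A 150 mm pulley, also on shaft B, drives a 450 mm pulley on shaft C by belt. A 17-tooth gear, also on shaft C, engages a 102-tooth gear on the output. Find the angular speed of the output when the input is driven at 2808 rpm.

52 rpm

the input → shaft B (chain, 66/22): 2808 ÷ 3 = 936 rpm
shaft B → shaft C (belt, 450/150): 936 ÷ 3 = 312 rpm
shaft C → the output (gear mesh, 102/17): 312 ÷ 6 = 52 rpm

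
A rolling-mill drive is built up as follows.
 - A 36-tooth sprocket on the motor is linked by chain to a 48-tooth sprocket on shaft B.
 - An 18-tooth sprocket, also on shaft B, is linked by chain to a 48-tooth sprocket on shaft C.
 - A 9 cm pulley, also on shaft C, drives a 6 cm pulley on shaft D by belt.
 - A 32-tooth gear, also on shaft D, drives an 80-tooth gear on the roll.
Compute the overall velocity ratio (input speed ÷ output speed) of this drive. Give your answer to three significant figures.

Each stage contributes driven/driver: chain 48/36 = 1.3333, chain 48/18 = 2.6667, belt 6/9 = 0.66667, gear mesh 80/32 = 2.5.
Overall: 1.3333 × 2.6667 × 0.66667 × 2.5 = 5.9259.

5.93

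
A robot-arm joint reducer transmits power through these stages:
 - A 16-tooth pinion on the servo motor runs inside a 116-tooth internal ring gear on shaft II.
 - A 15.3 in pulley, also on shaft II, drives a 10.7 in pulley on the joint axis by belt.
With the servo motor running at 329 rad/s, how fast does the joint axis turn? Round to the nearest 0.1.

64.9 rad/s

internal gear 116/16 = 7.25 → 329/7.25 = 45.379 rad/s
belt 10.7/15.3 = 0.69935 → 45.379/0.69935 = 64.888 rad/s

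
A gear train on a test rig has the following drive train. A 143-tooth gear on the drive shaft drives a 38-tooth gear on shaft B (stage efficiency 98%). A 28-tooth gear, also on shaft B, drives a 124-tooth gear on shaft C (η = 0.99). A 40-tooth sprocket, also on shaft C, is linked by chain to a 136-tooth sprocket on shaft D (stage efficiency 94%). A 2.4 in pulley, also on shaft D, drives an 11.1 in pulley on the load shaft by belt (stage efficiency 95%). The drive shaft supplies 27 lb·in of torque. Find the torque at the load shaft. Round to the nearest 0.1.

432.9 lb·in

gear mesh 38/143 = 0.26573 → τ = 27·0.26573·0.98 = 7.0313 lb·in
gear mesh 124/28 = 4.4286 → τ = 7.0313·4.4286·0.99 = 30.827 lb·in
chain 136/40 = 3.4 → τ = 30.827·3.4·0.94 = 98.524 lb·in
belt 11.1/2.4 = 4.625 → τ = 98.524·4.625·0.95 = 432.89 lb·in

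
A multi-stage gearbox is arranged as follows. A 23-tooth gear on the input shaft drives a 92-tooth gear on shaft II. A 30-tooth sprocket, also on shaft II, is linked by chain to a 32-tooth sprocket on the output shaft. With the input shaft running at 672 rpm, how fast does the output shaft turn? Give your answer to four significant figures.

Gear mesh: ratio = 92/23 = 4, so shaft II turns at 672 / 4 = 168 rpm.
Chain: ratio = 32/30 = 1.0667, so the output shaft turns at 168 / 1.0667 = 157.5 rpm.

157.5 rpm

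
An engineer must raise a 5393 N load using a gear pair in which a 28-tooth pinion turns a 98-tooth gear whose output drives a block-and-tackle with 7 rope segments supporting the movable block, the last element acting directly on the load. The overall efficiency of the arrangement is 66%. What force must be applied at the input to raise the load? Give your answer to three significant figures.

334 N

Gear pair MA = 98/28 = 3.5.
Block-and-tackle MA = number of supporting rope parts = 7.
Combined ideal MA = 3.5 × 7 = 24.5.
Actual MA = 24.5 × 0.66 = 16.17.
Effort = load / actual MA = 5393 / 16.17 = 333.52 N.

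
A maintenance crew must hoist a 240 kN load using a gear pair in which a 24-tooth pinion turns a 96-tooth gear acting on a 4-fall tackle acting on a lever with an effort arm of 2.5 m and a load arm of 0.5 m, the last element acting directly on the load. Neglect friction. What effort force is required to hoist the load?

Gear pair MA = 96/24 = 4.
Block-and-tackle MA = number of supporting rope parts = 4.
Lever MA = effort arm / load arm = 2.5/0.5 = 5.
Combined ideal MA = 4 × 4 × 5 = 80.
Effort = load / MA = 240 / 80 = 3 kN.

3 kN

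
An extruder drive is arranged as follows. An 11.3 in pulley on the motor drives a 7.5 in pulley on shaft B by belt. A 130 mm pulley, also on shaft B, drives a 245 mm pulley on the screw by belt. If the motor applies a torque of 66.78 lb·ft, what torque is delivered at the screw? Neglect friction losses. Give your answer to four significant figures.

83.53 lb·ft

Belt: ratio = 7.5/11.3 = 0.66372; torque at shaft B = 66.78 × 0.66372 = 44.323 lb·ft.
Belt: ratio = 245/130 = 1.8846; torque at the screw = 44.323 × 1.8846 = 83.532 lb·ft.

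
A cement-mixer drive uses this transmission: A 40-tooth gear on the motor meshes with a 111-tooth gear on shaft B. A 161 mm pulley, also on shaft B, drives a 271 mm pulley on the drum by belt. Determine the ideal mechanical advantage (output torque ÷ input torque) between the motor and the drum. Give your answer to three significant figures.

Each stage contributes driven/driver: gear mesh 111/40 = 2.775, belt 271/161 = 1.6832.
Overall: 2.775 × 1.6832 = 4.671.

4.67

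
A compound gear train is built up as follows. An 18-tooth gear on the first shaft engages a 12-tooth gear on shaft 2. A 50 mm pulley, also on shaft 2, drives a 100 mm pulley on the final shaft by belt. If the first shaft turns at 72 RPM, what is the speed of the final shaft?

Gear mesh: ratio = 12/18 = 0.66667, so shaft 2 turns at 72 / 0.66667 = 108 RPM.
Belt: ratio = 100/50 = 2, so the final shaft turns at 108 / 2 = 54 RPM.

54 RPM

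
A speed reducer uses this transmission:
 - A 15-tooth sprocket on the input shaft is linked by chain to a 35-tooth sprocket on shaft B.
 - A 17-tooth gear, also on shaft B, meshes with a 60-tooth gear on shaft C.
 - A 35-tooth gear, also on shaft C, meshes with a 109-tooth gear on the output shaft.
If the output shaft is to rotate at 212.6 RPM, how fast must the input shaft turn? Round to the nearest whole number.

5453 RPM

Overall ratio R = 2.3333 × 3.5294 × 3.1143 = 25.647.
Required input speed = output speed × R = 212.6 × 25.647 = 5452.6 RPM.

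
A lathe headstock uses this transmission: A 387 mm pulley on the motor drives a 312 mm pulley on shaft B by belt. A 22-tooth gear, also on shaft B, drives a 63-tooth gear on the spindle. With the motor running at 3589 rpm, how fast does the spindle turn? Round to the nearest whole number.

1555 rpm

the motor → shaft B (belt, 312/387): 3589 ÷ 0.8062 = 4451.7 rpm
shaft B → the spindle (gear mesh, 63/22): 4451.7 ÷ 2.8636 = 1554.6 rpm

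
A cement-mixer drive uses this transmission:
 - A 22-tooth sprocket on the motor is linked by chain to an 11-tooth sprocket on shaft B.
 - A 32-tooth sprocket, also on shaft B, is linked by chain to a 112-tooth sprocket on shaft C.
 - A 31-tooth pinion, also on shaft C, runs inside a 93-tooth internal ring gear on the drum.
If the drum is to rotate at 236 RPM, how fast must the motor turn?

1239 RPM

Overall ratio R = 0.5 × 3.5 × 3 = 5.25.
Required input speed = output speed × R = 236 × 5.25 = 1239 RPM.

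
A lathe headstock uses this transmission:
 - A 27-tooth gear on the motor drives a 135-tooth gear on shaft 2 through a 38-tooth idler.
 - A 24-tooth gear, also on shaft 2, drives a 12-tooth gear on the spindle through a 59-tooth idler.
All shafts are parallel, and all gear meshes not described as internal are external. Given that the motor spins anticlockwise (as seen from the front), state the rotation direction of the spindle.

the motor → shaft 2: driver → idler → driven is 2 external meshes, 2 reversals → CCW.
shaft 2 → the spindle: driver → idler → driven is 2 external meshes, 2 reversals → CCW.
4 reversals in total — an even number — so the spindle turns the same way as the motor.

anticlockwise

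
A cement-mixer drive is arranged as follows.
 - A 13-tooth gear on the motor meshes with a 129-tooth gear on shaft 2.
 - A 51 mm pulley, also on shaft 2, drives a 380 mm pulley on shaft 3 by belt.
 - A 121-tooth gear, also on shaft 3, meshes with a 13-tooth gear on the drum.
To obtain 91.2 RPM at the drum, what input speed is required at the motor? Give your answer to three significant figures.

Overall ratio R = 9.9231 × 7.451 × 0.10744 = 7.9436.
Required input speed = output speed × R = 91.2 × 7.9436 = 724.46 RPM.

724 RPM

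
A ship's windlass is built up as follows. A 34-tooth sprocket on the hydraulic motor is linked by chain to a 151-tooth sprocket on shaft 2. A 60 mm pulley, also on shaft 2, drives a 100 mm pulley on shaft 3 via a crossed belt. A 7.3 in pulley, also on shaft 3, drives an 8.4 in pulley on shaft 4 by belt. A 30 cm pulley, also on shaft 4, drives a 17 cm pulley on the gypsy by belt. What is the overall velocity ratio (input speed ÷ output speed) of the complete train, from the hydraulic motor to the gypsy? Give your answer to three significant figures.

4.83

Each stage contributes driven/driver: chain 151/34 = 4.4412, belt 100/60 = 1.6667, belt 8.4/7.3 = 1.1507, belt 17/30 = 0.56667.
Overall: 4.4412 × 1.6667 × 1.1507 × 0.56667 = 4.8265.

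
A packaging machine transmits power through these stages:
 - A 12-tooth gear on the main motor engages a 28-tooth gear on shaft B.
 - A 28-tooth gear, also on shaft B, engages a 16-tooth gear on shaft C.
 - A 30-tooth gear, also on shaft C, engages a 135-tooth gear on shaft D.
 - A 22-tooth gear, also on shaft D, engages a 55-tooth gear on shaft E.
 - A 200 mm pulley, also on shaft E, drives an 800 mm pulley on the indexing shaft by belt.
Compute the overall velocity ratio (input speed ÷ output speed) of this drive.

Each stage contributes driven/driver: gear mesh 28/12 = 2.3333, gear mesh 16/28 = 0.57143, gear mesh 135/30 = 4.5, gear mesh 55/22 = 2.5, belt 800/200 = 4.
Overall: 2.3333 × 0.57143 × 4.5 × 2.5 × 4 = 60.

60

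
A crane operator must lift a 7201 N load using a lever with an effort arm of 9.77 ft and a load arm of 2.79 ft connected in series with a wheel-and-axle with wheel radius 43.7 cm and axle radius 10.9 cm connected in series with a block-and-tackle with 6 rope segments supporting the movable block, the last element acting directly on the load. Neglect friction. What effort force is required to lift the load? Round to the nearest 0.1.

Lever MA = effort arm / load arm = 9.77/2.79 = 3.5018.
Wheel-and-axle MA = R/r = 43.7/10.9 = 4.0092.
Block-and-tackle MA = number of supporting rope parts = 6.
Combined ideal MA = 3.5018 × 4.0092 × 6 = 84.236.
Effort = load / MA = 7201 / 84.236 = 85.486 N.

85.5 N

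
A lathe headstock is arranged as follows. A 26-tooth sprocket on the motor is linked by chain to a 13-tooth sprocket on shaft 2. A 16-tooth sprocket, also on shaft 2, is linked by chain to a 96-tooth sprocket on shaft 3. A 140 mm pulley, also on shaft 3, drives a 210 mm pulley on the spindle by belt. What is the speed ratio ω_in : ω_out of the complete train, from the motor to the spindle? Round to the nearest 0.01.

Each stage contributes driven/driver: chain 13/26 = 0.5, chain 96/16 = 6, belt 210/140 = 1.5.
Overall: 0.5 × 6 × 1.5 = 4.5.

4.50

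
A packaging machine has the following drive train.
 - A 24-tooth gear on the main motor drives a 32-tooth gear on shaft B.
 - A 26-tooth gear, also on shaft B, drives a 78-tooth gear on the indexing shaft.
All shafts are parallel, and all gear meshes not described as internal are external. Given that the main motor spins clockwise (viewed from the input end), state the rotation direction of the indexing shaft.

the main motor → shaft B: external mesh, 1 reversal → CCW.
shaft B → the indexing shaft: external mesh, 1 reversal → CW.
2 reversals in total — an even number — so the indexing shaft turns the same way as the main motor.

clockwise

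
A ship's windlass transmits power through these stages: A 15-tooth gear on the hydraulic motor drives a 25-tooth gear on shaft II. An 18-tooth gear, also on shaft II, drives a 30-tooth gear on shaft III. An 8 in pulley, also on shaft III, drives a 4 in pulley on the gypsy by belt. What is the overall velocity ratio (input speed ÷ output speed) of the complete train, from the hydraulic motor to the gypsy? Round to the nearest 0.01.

Each stage contributes driven/driver: gear mesh 25/15 = 1.6667, gear mesh 30/18 = 1.6667, belt 4/8 = 0.5.
Overall: 1.6667 × 1.6667 × 0.5 = 1.3889.

1.39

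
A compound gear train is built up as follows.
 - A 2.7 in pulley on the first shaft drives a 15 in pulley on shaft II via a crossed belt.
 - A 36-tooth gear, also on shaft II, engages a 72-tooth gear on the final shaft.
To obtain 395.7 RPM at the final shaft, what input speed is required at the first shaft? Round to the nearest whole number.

4397 RPM

Overall ratio R = 5.5556 × 2 = 11.111.
Required input speed = output speed × R = 395.7 × 11.111 = 4396.7 RPM.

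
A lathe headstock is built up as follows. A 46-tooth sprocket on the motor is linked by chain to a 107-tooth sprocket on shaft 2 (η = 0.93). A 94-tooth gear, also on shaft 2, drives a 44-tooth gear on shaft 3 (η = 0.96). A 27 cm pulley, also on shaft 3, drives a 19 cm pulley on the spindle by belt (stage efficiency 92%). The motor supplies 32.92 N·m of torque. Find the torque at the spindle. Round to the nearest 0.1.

20.7 N·m

After the chain (107/46): 32.92 × 2.3261 × 0.93 = 71.215 N·m
After the gear mesh (44/94): 71.215 × 0.46809 × 0.96 = 32.001 N·m
After the belt (19/27): 32.001 × 0.7037 × 0.92 = 20.718 N·m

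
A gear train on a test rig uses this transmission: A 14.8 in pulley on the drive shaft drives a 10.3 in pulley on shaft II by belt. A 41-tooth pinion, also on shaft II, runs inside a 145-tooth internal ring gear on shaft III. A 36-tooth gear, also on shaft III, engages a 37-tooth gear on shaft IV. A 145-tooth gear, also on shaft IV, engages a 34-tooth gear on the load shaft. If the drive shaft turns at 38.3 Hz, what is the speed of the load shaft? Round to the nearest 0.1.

64.6 Hz

the drive shaft → shaft II (belt, 10.3/14.8): 38.3 ÷ 0.69595 = 55.033 Hz
shaft II → shaft III (internal gear, 145/41): 55.033 ÷ 3.5366 = 15.561 Hz
shaft III → shaft IV (gear mesh, 37/36): 15.561 ÷ 1.0278 = 15.14 Hz
shaft IV → the load shaft (gear mesh, 34/145): 15.14 ÷ 0.23448 = 64.57 Hz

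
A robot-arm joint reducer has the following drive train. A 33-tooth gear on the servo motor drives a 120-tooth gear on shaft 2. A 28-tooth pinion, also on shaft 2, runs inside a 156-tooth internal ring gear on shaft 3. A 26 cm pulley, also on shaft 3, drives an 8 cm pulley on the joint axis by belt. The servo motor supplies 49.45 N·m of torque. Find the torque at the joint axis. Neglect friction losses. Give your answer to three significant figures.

gear mesh 120/33 = 3.6364 → τ = 49.45·3.6364 = 179.82 N·m
internal gear 156/28 = 5.5714 → τ = 179.82·5.5714 = 1001.8 N·m
belt 8/26 = 0.30769 → τ = 1001.8·0.30769 = 308.26 N·m

308 N·m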